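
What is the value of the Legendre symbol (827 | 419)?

1

First reduce: 827 ≡ 408 (mod 419).
Pull out 2^3: since 419 ≡ 3 (mod 8), (2/419) = -1, so (2/419)^3 = -1.
Reciprocity: 51 ≡ 3 and 419 ≡ 3 (mod 4), so (51/419) = −(419/51).
Reduce top mod 51: now compute (11/51).
Reciprocity: 11 ≡ 3 and 51 ≡ 3 (mod 4), so (11/51) = −(51/11).
Reduce top mod 11: now compute (7/11).
Reciprocity: 7 ≡ 3 and 11 ≡ 3 (mod 4), so (7/11) = −(11/7).
Reduce top mod 7: now compute (4/7).
Pull out 2^2: since 7 ≡ 7 (mod 8), (2/7) = +1, so (2/7)^2 = +1.
Reached (1/7) = 1. Collecting the sign flips along the way, the symbol is +1.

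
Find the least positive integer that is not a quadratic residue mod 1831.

3

(2/1831) = +1, so 2 is a residue.
(3/1831) = −1, so 3 is the smallest positive non-residue mod 1831.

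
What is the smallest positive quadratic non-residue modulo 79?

(2/79) = +1, so 2 is a residue.
(3/79) = −1, so 3 is the smallest positive non-residue mod 79.

3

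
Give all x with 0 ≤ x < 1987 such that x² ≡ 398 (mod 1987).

421, 1566

Since 1987 ≡ 3 (mod 4), a square root of 398 is 398^((1987+1)/4) = 398^497 mod 1987.
Repeated squaring: 398^2≡1431, 398^4≡1151, 398^8≡1459, 398^16≡604, 398^32≡1195, 398^64≡1359, 398^128≡958, 398^256≡1757 (mod 1987).
398^497 = 398^(256+128+64+32+16+1) ≡ 421 (mod 1987).
Check: 421² = 177241 ≡ 398 (mod 1987). The two roots are 421 and 1566.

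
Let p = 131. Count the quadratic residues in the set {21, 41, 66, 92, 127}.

2

(21/131) = +1 → QR.
(41/131) = +1 → QR.
(66/131) = -1 → non-residue.
(92/131) = -1 → non-residue.
(127/131) = -1 → non-residue.
Total quadratic residues among the 5: 2.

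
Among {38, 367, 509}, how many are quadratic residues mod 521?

0

(38/521) = -1 → non-residue.
(367/521) = -1 → non-residue.
(509/521) = -1 → non-residue.
Total quadratic residues among the 3: 0.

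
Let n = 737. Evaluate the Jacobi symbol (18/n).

Pull out 2: since 737 ≡ 1 (mod 8), (2/737) = +1.
Reciprocity: 9 ≡ 1 and 737 ≡ 1 (mod 4), so (9/737) = +(737/9).
Reduce top mod 9: now compute (8/9).
Pull out 2^3: since 9 ≡ 1 (mod 8), (2/9) = +1, so (2/9)^3 = +1.
Reached (1/9) = 1. Collecting the sign flips along the way, the symbol is +1.

1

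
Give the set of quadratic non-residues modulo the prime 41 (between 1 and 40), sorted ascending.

3, 6, 7, 11, 12, 13, 14, 15, 17, 19, 22, 24, 26, 27, 28, 29, 30, 34, 35, 38

Square k = 1,…,20 (k and 41−k give the same square):
1²=1, 2²=4, 3²=9, 4²=16, 5²=25, 6²=36, 7²≡8, 8²≡23, 9²≡40, 10²≡18, 11²≡39, 12²≡21, 13²≡5, 14²≡32, 15²≡20, 16²≡10, 17²≡2, 18²≡37, 19²≡33, 20²≡31 (mod 41).
The residues are {1, 2, 4, 5, 8, 9, 10, 16, 18, 20, 21, 23, 25, 31, 32, 33, 36, 37, 39, 40}; the non-residues are the remaining 20 nonzero classes.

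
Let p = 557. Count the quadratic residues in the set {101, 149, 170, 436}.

(101/557) = +1 → QR.
(149/557) = +1 → QR.
(170/557) = +1 → QR.
(436/557) = +1 → QR.
Total quadratic residues among the 4: 4.

4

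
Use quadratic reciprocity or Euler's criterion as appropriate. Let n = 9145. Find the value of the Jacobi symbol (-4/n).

1

First reduce: -4 ≡ 9141 (mod 9145).
Reciprocity: 9141 ≡ 1 and 9145 ≡ 1 (mod 4), so (9141/9145) = +(9145/9141).
Reduce top mod 9141: now compute (4/9141).
Pull out 2^2: since 9141 ≡ 5 (mod 8), (2/9141) = -1, so (2/9141)^2 = +1.
Reached (1/9141) = 1. Collecting the sign flips along the way, the symbol is +1.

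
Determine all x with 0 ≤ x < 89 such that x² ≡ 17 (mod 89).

89 ≡ 1 (mod 4), so we find a root by search.
Trying successive values, 27² = 729 ≡ 17 (mod 89). The other root is 89 − 27 = 62.

27, 62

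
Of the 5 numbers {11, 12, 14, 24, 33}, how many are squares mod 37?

3

(11/37) = +1 → QR.
(12/37) = +1 → QR.
(14/37) = -1 → non-residue.
(24/37) = -1 → non-residue.
(33/37) = +1 → QR.
Total quadratic residues among the 5: 3.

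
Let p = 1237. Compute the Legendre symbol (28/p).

Pull out 2^2: since 1237 ≡ 5 (mod 8), (2/1237) = -1, so (2/1237)^2 = +1.
Reciprocity: 7 ≡ 3 and 1237 ≡ 1 (mod 4), so (7/1237) = +(1237/7).
Reduce top mod 7: now compute (5/7).
Reciprocity: 5 ≡ 1 and 7 ≡ 3 (mod 4), so (5/7) = +(7/5).
Reduce top mod 5: now compute (2/5).
Pull out 2: since 5 ≡ 5 (mod 8), (2/5) = -1.
Reached (1/5) = 1. Collecting the sign flips along the way, the symbol is -1.

-1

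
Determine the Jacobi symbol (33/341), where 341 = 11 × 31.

0

Reciprocity: 33 ≡ 1 and 341 ≡ 1 (mod 4), so (33/341) = +(341/33).
Reduce top mod 33: now compute (11/33).
Reciprocity: 11 ≡ 3 and 33 ≡ 1 (mod 4), so (11/33) = +(33/11).
Reduce top mod 11: now compute (0/11).
Top reduces to 0: gcd > 1, so the symbol is 0.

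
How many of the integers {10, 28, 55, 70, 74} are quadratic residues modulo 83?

(10/83) = +1 → QR.
(28/83) = +1 → QR.
(55/83) = -1 → non-residue.
(70/83) = +1 → QR.
(74/83) = -1 → non-residue.
Total quadratic residues among the 5: 3.

3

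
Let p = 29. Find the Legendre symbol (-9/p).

First reduce: -9 ≡ 20 (mod 29).
Pull out 2^2: since 29 ≡ 5 (mod 8), (2/29) = -1, so (2/29)^2 = +1.
Reciprocity: 5 ≡ 1 and 29 ≡ 1 (mod 4), so (5/29) = +(29/5).
Reduce top mod 5: now compute (4/5).
Pull out 2^2: since 5 ≡ 5 (mod 8), (2/5) = -1, so (2/5)^2 = +1.
Reached (1/5) = 1. Collecting the sign flips along the way, the symbol is +1.

1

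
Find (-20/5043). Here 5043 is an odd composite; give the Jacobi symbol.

First reduce: -20 ≡ 5023 (mod 5043).
Reciprocity: 5023 ≡ 3 and 5043 ≡ 3 (mod 4), so (5023/5043) = −(5043/5023).
Reduce top mod 5023: now compute (20/5023).
Pull out 2^2: since 5023 ≡ 7 (mod 8), (2/5023) = +1, so (2/5023)^2 = +1.
Reciprocity: 5 ≡ 1 and 5023 ≡ 3 (mod 4), so (5/5023) = +(5023/5).
Reduce top mod 5: now compute (3/5).
Reciprocity: 3 ≡ 3 and 5 ≡ 1 (mod 4), so (3/5) = +(5/3).
Reduce top mod 3: now compute (2/3).
Pull out 2: since 3 ≡ 3 (mod 8), (2/3) = -1.
Reached (1/3) = 1. Collecting the sign flips along the way, the symbol is +1.

1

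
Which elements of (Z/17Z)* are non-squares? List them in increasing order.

Square k = 1,…,8 (k and 17−k give the same square):
1²=1, 2²=4, 3²=9, 4²=16, 5²≡8, 6²≡2, 7²≡15, 8²≡13 (mod 17).
The residues are {1, 2, 4, 8, 9, 13, 15, 16}; the non-residues are the remaining 8 nonzero classes.

3 5 6 7 10 11 12 14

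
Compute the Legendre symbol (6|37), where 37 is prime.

Euler's criterion: (6/37) ≡ 6^18 (mod 37).
6^2 ≡ 36 (mod 37)
6^4 ≡ 1 (mod 37)
6^8 ≡ 1 (mod 37)
6^16 ≡ 1 (mod 37)
6^18 = 6^(16+2) ≡ 36 (mod 37).
Result is 36 ≡ −1, so (6/37) = −1.

-1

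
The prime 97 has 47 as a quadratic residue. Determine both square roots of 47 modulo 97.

97 ≡ 1 (mod 4), so we find a root by search.
Trying successive values, 12² = 144 ≡ 47 (mod 97). The other root is 97 − 12 = 85.

12, 85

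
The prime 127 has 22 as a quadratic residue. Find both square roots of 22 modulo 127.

Since 127 ≡ 3 (mod 4), a square root of 22 is 22^((127+1)/4) = 22^32 mod 127.
Repeated squaring: 22^2≡103, 22^4≡68, 22^8≡52, 22^16≡37, 22^32≡99 (mod 127).
22^32 = 22^(32) ≡ 99 (mod 127).
Check: 99² = 9801 ≡ 22 (mod 127). The two roots are 28 and 99.

28, 99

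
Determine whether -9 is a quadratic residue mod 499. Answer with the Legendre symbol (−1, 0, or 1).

-1

Euler's criterion: (-9/499) ≡ 490^249 (mod 499).
490^2 ≡ 81 (mod 499)
490^4 ≡ 74 (mod 499)
490^8 ≡ 486 (mod 499)
490^16 ≡ 169 (mod 499)
490^32 ≡ 118 (mod 499)
490^64 ≡ 451 (mod 499)
490^128 ≡ 308 (mod 499)
490^249 = 490^(128+64+32+16+8+1) ≡ 498 (mod 499).
Result is 498 ≡ −1, so (-9/499) = −1.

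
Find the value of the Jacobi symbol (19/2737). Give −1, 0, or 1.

1

Reciprocity: 19 ≡ 3 and 2737 ≡ 1 (mod 4), so (19/2737) = +(2737/19).
Reduce top mod 19: now compute (1/19).
Reached (1/19) = 1. Collecting the sign flips along the way, the symbol is +1.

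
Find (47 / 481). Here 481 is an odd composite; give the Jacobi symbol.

Reciprocity: 47 ≡ 3 and 481 ≡ 1 (mod 4), so (47/481) = +(481/47).
Reduce top mod 47: now compute (11/47).
Reciprocity: 11 ≡ 3 and 47 ≡ 3 (mod 4), so (11/47) = −(47/11).
Reduce top mod 11: now compute (3/11).
Reciprocity: 3 ≡ 3 and 11 ≡ 3 (mod 4), so (3/11) = −(11/3).
Reduce top mod 3: now compute (2/3).
Pull out 2: since 3 ≡ 3 (mod 8), (2/3) = -1.
Reached (1/3) = 1. Collecting the sign flips along the way, the symbol is -1.

-1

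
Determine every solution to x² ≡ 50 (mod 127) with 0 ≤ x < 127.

Since 127 ≡ 3 (mod 4), a square root of 50 is 50^((127+1)/4) = 50^32 mod 127.
Repeated squaring: 50^2≡87, 50^4≡76, 50^8≡61, 50^16≡38, 50^32≡47 (mod 127).
50^32 = 50^(32) ≡ 47 (mod 127).
Check: 47² = 2209 ≡ 50 (mod 127). The two roots are 47 and 80.

47, 80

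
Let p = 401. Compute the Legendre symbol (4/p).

Pull out 2^2: since 401 ≡ 1 (mod 8), (2/401) = +1, so (2/401)^2 = +1.
Reached (1/401) = 1. Collecting the sign flips along the way, the symbol is +1.

1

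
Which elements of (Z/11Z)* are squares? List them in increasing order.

1,3,4,5,9

Square k = 1,…,5 (k and 11−k give the same square):
1²=1, 2²=4, 3²=9, 4²≡5, 5²≡3 (mod 11).
So the quadratic residues mod 11 are {1, 3, 4, 5, 9}.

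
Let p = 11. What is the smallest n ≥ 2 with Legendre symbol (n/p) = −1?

2

(2/11) = −1, so 2 is the smallest positive non-residue mod 11.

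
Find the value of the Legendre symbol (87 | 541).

-1

Euler's criterion: (87/541) ≡ 87^270 (mod 541).
87^2 ≡ 536 (mod 541)
87^4 ≡ 25 (mod 541)
87^8 ≡ 84 (mod 541)
87^16 ≡ 23 (mod 541)
87^32 ≡ 529 (mod 541)
87^64 ≡ 144 (mod 541)
87^128 ≡ 178 (mod 541)
87^256 ≡ 306 (mod 541)
87^270 = 87^(256+8+4+2) ≡ 540 (mod 541).
Result is 540 ≡ −1, so (87/541) = −1.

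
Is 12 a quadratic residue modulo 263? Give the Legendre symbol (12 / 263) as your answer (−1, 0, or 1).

Euler's criterion: (12/263) ≡ 12^131 (mod 263).
12^2 ≡ 144 (mod 263)
12^4 ≡ 222 (mod 263)
12^8 ≡ 103 (mod 263)
12^16 ≡ 89 (mod 263)
12^32 ≡ 31 (mod 263)
12^64 ≡ 172 (mod 263)
12^128 ≡ 128 (mod 263)
12^131 = 12^(128+2+1) ≡ 1 (mod 263).
Result is 1, so (12/263) = 1.

1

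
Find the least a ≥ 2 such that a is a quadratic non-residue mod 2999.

17

(2/2999) = +1, so 2 is a residue.
(3/2999) = +1, so 3 is a residue.
(4/2999) = +1, so 4 is a residue.
(5/2999) = +1, so 5 is a residue.
(6/2999) = +1, so 6 is a residue.
(7/2999) = +1, so 7 is a residue.
(8/2999) = +1, so 8 is a residue.
(9/2999) = +1, so 9 is a residue.
(10/2999) = +1, so 10 is a residue.
(11/2999) = +1, so 11 is a residue.
(12/2999) = +1, so 12 is a residue.
(13/2999) = +1, so 13 is a residue.
(14/2999) = +1, so 14 is a residue.
(15/2999) = +1, so 15 is a residue.
(16/2999) = +1, so 16 is a residue.
(17/2999) = −1, so 17 is the smallest positive non-residue mod 2999.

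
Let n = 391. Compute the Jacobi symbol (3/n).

-1

Reciprocity: 3 ≡ 3 and 391 ≡ 3 (mod 4), so (3/391) = −(391/3).
Reduce top mod 3: now compute (1/3).
Reached (1/3) = 1. Collecting the sign flips along the way, the symbol is -1.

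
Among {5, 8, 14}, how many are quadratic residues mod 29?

1

(5/29) = +1 → QR.
(8/29) = -1 → non-residue.
(14/29) = -1 → non-residue.
Total quadratic residues among the 3: 1.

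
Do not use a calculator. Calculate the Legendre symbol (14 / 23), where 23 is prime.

Pull out 2: since 23 ≡ 7 (mod 8), (2/23) = +1.
Reciprocity: 7 ≡ 3 and 23 ≡ 3 (mod 4), so (7/23) = −(23/7).
Reduce top mod 7: now compute (2/7).
Pull out 2: since 7 ≡ 7 (mod 8), (2/7) = +1.
Reached (1/7) = 1. Collecting the sign flips along the way, the symbol is -1.

-1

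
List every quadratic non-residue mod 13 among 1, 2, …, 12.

2,5,6,7,8,11

Square k = 1,…,6 (k and 13−k give the same square):
1²=1, 2²=4, 3²=9, 4²≡3, 5²≡12, 6²≡10 (mod 13).
The residues are {1, 3, 4, 9, 10, 12}; the non-residues are the remaining 6 nonzero classes.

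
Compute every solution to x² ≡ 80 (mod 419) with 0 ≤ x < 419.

164, 255

Since 419 ≡ 3 (mod 4), a square root of 80 is 80^((419+1)/4) = 80^105 mod 419.
Repeated squaring: 80^2≡115, 80^4≡236, 80^8≡388, 80^16≡123, 80^32≡45, 80^64≡349 (mod 419).
80^105 = 80^(64+32+8+1) ≡ 164 (mod 419).
Check: 164² = 26896 ≡ 80 (mod 419). The two roots are 164 and 255.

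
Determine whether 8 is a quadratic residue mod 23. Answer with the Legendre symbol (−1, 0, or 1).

1

Pull out 2^3: since 23 ≡ 7 (mod 8), (2/23) = +1, so (2/23)^3 = +1.
Reached (1/23) = 1. Collecting the sign flips along the way, the symbol is +1.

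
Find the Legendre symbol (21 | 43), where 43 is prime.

Reciprocity: 21 ≡ 1 and 43 ≡ 3 (mod 4), so (21/43) = +(43/21).
Reduce top mod 21: now compute (1/21).
Reached (1/21) = 1. Collecting the sign flips along the way, the symbol is +1.

1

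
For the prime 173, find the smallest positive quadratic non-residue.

(2/173) = −1, so 2 is the smallest positive non-residue mod 173.

2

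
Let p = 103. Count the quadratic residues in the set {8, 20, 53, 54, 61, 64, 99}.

3

(8/103) = +1 → QR.
(20/103) = -1 → non-residue.
(53/103) = -1 → non-residue.
(54/103) = -1 → non-residue.
(61/103) = +1 → QR.
(64/103) = +1 → QR.
(99/103) = -1 → non-residue.
Total quadratic residues among the 7: 3.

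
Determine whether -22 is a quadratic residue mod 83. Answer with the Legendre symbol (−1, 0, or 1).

1

First reduce: -22 ≡ 61 (mod 83).
Reciprocity: 61 ≡ 1 and 83 ≡ 3 (mod 4), so (61/83) = +(83/61).
Reduce top mod 61: now compute (22/61).
Pull out 2: since 61 ≡ 5 (mod 8), (2/61) = -1.
Reciprocity: 11 ≡ 3 and 61 ≡ 1 (mod 4), so (11/61) = +(61/11).
Reduce top mod 11: now compute (6/11).
Pull out 2: since 11 ≡ 3 (mod 8), (2/11) = -1.
Reciprocity: 3 ≡ 3 and 11 ≡ 3 (mod 4), so (3/11) = −(11/3).
Reduce top mod 3: now compute (2/3).
Pull out 2: since 3 ≡ 3 (mod 8), (2/3) = -1.
Reached (1/3) = 1. Collecting the sign flips along the way, the symbol is +1.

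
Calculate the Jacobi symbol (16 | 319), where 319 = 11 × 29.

1

Pull out 2^4: since 319 ≡ 7 (mod 8), (2/319) = +1, so (2/319)^4 = +1.
Reached (1/319) = 1. Collecting the sign flips along the way, the symbol is +1.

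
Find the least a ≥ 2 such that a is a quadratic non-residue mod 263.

5

(2/263) = +1, so 2 is a residue.
(3/263) = +1, so 3 is a residue.
(4/263) = +1, so 4 is a residue.
(5/263) = −1, so 5 is the smallest positive non-residue mod 263.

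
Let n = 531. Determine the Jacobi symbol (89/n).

Reciprocity: 89 ≡ 1 and 531 ≡ 3 (mod 4), so (89/531) = +(531/89).
Reduce top mod 89: now compute (86/89).
Pull out 2: since 89 ≡ 1 (mod 8), (2/89) = +1.
Reciprocity: 43 ≡ 3 and 89 ≡ 1 (mod 4), so (43/89) = +(89/43).
Reduce top mod 43: now compute (3/43).
Reciprocity: 3 ≡ 3 and 43 ≡ 3 (mod 4), so (3/43) = −(43/3).
Reduce top mod 3: now compute (1/3).
Reached (1/3) = 1. Collecting the sign flips along the way, the symbol is -1.

-1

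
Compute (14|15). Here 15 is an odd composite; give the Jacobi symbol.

Pull out 2: since 15 ≡ 7 (mod 8), (2/15) = +1.
Reciprocity: 7 ≡ 3 and 15 ≡ 3 (mod 4), so (7/15) = −(15/7).
Reduce top mod 7: now compute (1/7).
Reached (1/7) = 1. Collecting the sign flips along the way, the symbol is -1.

-1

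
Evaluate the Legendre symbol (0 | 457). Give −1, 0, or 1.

Top reduces to 0: gcd > 1, so the symbol is 0.

0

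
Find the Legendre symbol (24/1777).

1

Pull out 2^3: since 1777 ≡ 1 (mod 8), (2/1777) = +1, so (2/1777)^3 = +1.
Reciprocity: 3 ≡ 3 and 1777 ≡ 1 (mod 4), so (3/1777) = +(1777/3).
Reduce top mod 3: now compute (1/3).
Reached (1/3) = 1. Collecting the sign flips along the way, the symbol is +1.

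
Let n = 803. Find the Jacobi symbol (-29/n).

First reduce: -29 ≡ 774 (mod 803).
Pull out 2: since 803 ≡ 3 (mod 8), (2/803) = -1.
Reciprocity: 387 ≡ 3 and 803 ≡ 3 (mod 4), so (387/803) = −(803/387).
Reduce top mod 387: now compute (29/387).
Reciprocity: 29 ≡ 1 and 387 ≡ 3 (mod 4), so (29/387) = +(387/29).
Reduce top mod 29: now compute (10/29).
Pull out 2: since 29 ≡ 5 (mod 8), (2/29) = -1.
Reciprocity: 5 ≡ 1 and 29 ≡ 1 (mod 4), so (5/29) = +(29/5).
Reduce top mod 5: now compute (4/5).
Pull out 2^2: since 5 ≡ 5 (mod 8), (2/5) = -1, so (2/5)^2 = +1.
Reached (1/5) = 1. Collecting the sign flips along the way, the symbol is -1.

-1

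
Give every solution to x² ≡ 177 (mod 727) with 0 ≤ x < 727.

Since 727 ≡ 3 (mod 4), a square root of 177 is 177^((727+1)/4) = 177^182 mod 727.
Repeated squaring: 177^2≡68, 177^4≡262, 177^8≡306, 177^16≡580, 177^32≡526, 177^64≡416, 177^128≡30 (mod 727).
177^182 = 177^(128+32+16+4+2) ≡ 523 (mod 727).
Check: 523² = 273529 ≡ 177 (mod 727). The two roots are 204 and 523.

204, 523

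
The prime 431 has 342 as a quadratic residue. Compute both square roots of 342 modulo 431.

90, 341

Since 431 ≡ 3 (mod 4), a square root of 342 is 342^((431+1)/4) = 342^108 mod 431.
Repeated squaring: 342^2≡163, 342^4≡278, 342^8≡135, 342^16≡123, 342^32≡44, 342^64≡212 (mod 431).
342^108 = 342^(64+32+8+4) ≡ 90 (mod 431).
Check: 90² = 8100 ≡ 342 (mod 431). The two roots are 90 and 341.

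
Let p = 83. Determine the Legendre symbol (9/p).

1

Euler's criterion: (9/83) ≡ 9^41 (mod 83).
9^2 ≡ 81 (mod 83)
9^4 ≡ 4 (mod 83)
9^8 ≡ 16 (mod 83)
9^16 ≡ 7 (mod 83)
9^32 ≡ 49 (mod 83)
9^41 = 9^(32+8+1) ≡ 1 (mod 83).
Result is 1, so (9/83) = 1.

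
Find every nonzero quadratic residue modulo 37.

Square k = 1,…,18 (k and 37−k give the same square):
1²=1, 2²=4, 3²=9, 4²=16, 5²=25, 6²=36, 7²≡12, 8²≡27, 9²≡7, 10²≡26, 11²≡10, 12²≡33, 13²≡21, 14²≡11, 15²≡3, 16²≡34, 17²≡30, 18²≡28 (mod 37).
So the quadratic residues mod 37 are {1, 3, 4, 7, 9, 10, 11, 12, 16, 21, 25, 26, 27, 28, 30, 33, 34, 36}.

1 3 4 7 9 10 11 12 16 21 25 26 27 28 30 33 34 36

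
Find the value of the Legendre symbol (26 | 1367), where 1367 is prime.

Pull out 2: since 1367 ≡ 7 (mod 8), (2/1367) = +1.
Reciprocity: 13 ≡ 1 and 1367 ≡ 3 (mod 4), so (13/1367) = +(1367/13).
Reduce top mod 13: now compute (2/13).
Pull out 2: since 13 ≡ 5 (mod 8), (2/13) = -1.
Reached (1/13) = 1. Collecting the sign flips along the way, the symbol is -1.

-1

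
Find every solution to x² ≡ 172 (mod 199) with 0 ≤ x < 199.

Since 199 ≡ 3 (mod 4), a square root of 172 is 172^((199+1)/4) = 172^50 mod 199.
Repeated squaring: 172^2≡132, 172^4≡111, 172^8≡182, 172^16≡90, 172^32≡140 (mod 199).
172^50 = 172^(32+16+2) ≡ 157 (mod 199).
Check: 157² = 24649 ≡ 172 (mod 199). The two roots are 42 and 157.

42, 157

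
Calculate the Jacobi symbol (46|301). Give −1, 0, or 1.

-1

Pull out 2: since 301 ≡ 5 (mod 8), (2/301) = -1.
Reciprocity: 23 ≡ 3 and 301 ≡ 1 (mod 4), so (23/301) = +(301/23).
Reduce top mod 23: now compute (2/23).
Pull out 2: since 23 ≡ 7 (mod 8), (2/23) = +1.
Reached (1/23) = 1. Collecting the sign flips along the way, the symbol is -1.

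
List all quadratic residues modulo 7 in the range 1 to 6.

1, 2, 4

Square k = 1,…,3 (k and 7−k give the same square):
1²=1, 2²=4, 3²≡2 (mod 7).
So the quadratic residues mod 7 are {1, 2, 4}.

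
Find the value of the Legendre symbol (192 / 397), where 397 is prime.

1

Pull out 2^6: since 397 ≡ 5 (mod 8), (2/397) = -1, so (2/397)^6 = +1.
Reciprocity: 3 ≡ 3 and 397 ≡ 1 (mod 4), so (3/397) = +(397/3).
Reduce top mod 3: now compute (1/3).
Reached (1/3) = 1. Collecting the sign flips along the way, the symbol is +1.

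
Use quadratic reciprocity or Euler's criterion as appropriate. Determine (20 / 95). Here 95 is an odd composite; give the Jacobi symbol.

Pull out 2^2: since 95 ≡ 7 (mod 8), (2/95) = +1, so (2/95)^2 = +1.
Reciprocity: 5 ≡ 1 and 95 ≡ 3 (mod 4), so (5/95) = +(95/5).
Reduce top mod 5: now compute (0/5).
Top reduces to 0: gcd > 1, so the symbol is 0.

0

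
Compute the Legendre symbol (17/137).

Reciprocity: 17 ≡ 1 and 137 ≡ 1 (mod 4), so (17/137) = +(137/17).
Reduce top mod 17: now compute (1/17).
Reached (1/17) = 1. Collecting the sign flips along the way, the symbol is +1.

1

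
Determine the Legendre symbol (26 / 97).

-1

Pull out 2: since 97 ≡ 1 (mod 8), (2/97) = +1.
Reciprocity: 13 ≡ 1 and 97 ≡ 1 (mod 4), so (13/97) = +(97/13).
Reduce top mod 13: now compute (6/13).
Pull out 2: since 13 ≡ 5 (mod 8), (2/13) = -1.
Reciprocity: 3 ≡ 3 and 13 ≡ 1 (mod 4), so (3/13) = +(13/3).
Reduce top mod 3: now compute (1/3).
Reached (1/3) = 1. Collecting the sign flips along the way, the symbol is -1.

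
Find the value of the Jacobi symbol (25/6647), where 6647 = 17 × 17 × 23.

Reciprocity: 25 ≡ 1 and 6647 ≡ 3 (mod 4), so (25/6647) = +(6647/25).
Reduce top mod 25: now compute (22/25).
Pull out 2: since 25 ≡ 1 (mod 8), (2/25) = +1.
Reciprocity: 11 ≡ 3 and 25 ≡ 1 (mod 4), so (11/25) = +(25/11).
Reduce top mod 11: now compute (3/11).
Reciprocity: 3 ≡ 3 and 11 ≡ 3 (mod 4), so (3/11) = −(11/3).
Reduce top mod 3: now compute (2/3).
Pull out 2: since 3 ≡ 3 (mod 8), (2/3) = -1.
Reached (1/3) = 1. Collecting the sign flips along the way, the symbol is +1.

1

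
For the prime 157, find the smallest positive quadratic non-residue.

2

(2/157) = −1, so 2 is the smallest positive non-residue mod 157.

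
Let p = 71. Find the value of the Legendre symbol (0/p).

Top reduces to 0: gcd > 1, so the symbol is 0.

0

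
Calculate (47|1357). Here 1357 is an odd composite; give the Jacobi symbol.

Reciprocity: 47 ≡ 3 and 1357 ≡ 1 (mod 4), so (47/1357) = +(1357/47).
Reduce top mod 47: now compute (41/47).
Reciprocity: 41 ≡ 1 and 47 ≡ 3 (mod 4), so (41/47) = +(47/41).
Reduce top mod 41: now compute (6/41).
Pull out 2: since 41 ≡ 1 (mod 8), (2/41) = +1.
Reciprocity: 3 ≡ 3 and 41 ≡ 1 (mod 4), so (3/41) = +(41/3).
Reduce top mod 3: now compute (2/3).
Pull out 2: since 3 ≡ 3 (mod 8), (2/3) = -1.
Reached (1/3) = 1. Collecting the sign flips along the way, the symbol is -1.

-1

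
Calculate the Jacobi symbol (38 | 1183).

-1

Pull out 2: since 1183 ≡ 7 (mod 8), (2/1183) = +1.
Reciprocity: 19 ≡ 3 and 1183 ≡ 3 (mod 4), so (19/1183) = −(1183/19).
Reduce top mod 19: now compute (5/19).
Reciprocity: 5 ≡ 1 and 19 ≡ 3 (mod 4), so (5/19) = +(19/5).
Reduce top mod 5: now compute (4/5).
Pull out 2^2: since 5 ≡ 5 (mod 8), (2/5) = -1, so (2/5)^2 = +1.
Reached (1/5) = 1. Collecting the sign flips along the way, the symbol is -1.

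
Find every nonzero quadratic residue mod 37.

Square k = 1,…,18 (k and 37−k give the same square):
1²=1, 2²=4, 3²=9, 4²=16, 5²=25, 6²=36, 7²≡12, 8²≡27, 9²≡7, 10²≡26, 11²≡10, 12²≡33, 13²≡21, 14²≡11, 15²≡3, 16²≡34, 17²≡30, 18²≡28 (mod 37).
So the quadratic residues mod 37 are {1, 3, 4, 7, 9, 10, 11, 12, 16, 21, 25, 26, 27, 28, 30, 33, 34, 36}.

1, 3, 4, 7, 9, 10, 11, 12, 16, 21, 25, 26, 27, 28, 30, 33, 34, 36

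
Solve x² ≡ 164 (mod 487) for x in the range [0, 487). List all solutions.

237, 250

Since 487 ≡ 3 (mod 4), a square root of 164 is 164^((487+1)/4) = 164^122 mod 487.
Repeated squaring: 164^2≡111, 164^4≡146, 164^8≡375, 164^16≡369, 164^32≡288, 164^64≡154 (mod 487).
164^122 = 164^(64+32+16+8+2) ≡ 237 (mod 487).
Check: 237² = 56169 ≡ 164 (mod 487). The two roots are 237 and 250.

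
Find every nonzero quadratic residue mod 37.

Square k = 1,…,18 (k and 37−k give the same square):
1²=1, 2²=4, 3²=9, 4²=16, 5²=25, 6²=36, 7²≡12, 8²≡27, 9²≡7, 10²≡26, 11²≡10, 12²≡33, 13²≡21, 14²≡11, 15²≡3, 16²≡34, 17²≡30, 18²≡28 (mod 37).
So the quadratic residues mod 37 are {1, 3, 4, 7, 9, 10, 11, 12, 16, 21, 25, 26, 27, 28, 30, 33, 34, 36}.

1,3,4,7,9,10,11,12,16,21,25,26,27,28,30,33,34,36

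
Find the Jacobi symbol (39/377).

Reciprocity: 39 ≡ 3 and 377 ≡ 1 (mod 4), so (39/377) = +(377/39).
Reduce top mod 39: now compute (26/39).
Pull out 2: since 39 ≡ 7 (mod 8), (2/39) = +1.
Reciprocity: 13 ≡ 1 and 39 ≡ 3 (mod 4), so (13/39) = +(39/13).
Reduce top mod 13: now compute (0/13).
Top reduces to 0: gcd > 1, so the symbol is 0.

0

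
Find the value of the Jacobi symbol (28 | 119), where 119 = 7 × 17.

0

Pull out 2^2: since 119 ≡ 7 (mod 8), (2/119) = +1, so (2/119)^2 = +1.
Reciprocity: 7 ≡ 3 and 119 ≡ 3 (mod 4), so (7/119) = −(119/7).
Reduce top mod 7: now compute (0/7).
Top reduces to 0: gcd > 1, so the symbol is 0.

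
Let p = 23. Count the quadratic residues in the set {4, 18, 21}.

2

(4/23) = +1 → QR.
(18/23) = +1 → QR.
(21/23) = -1 → non-residue.
Total quadratic residues among the 3: 2.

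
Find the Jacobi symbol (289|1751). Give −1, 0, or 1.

0

Reciprocity: 289 ≡ 1 and 1751 ≡ 3 (mod 4), so (289/1751) = +(1751/289).
Reduce top mod 289: now compute (17/289).
Reciprocity: 17 ≡ 1 and 289 ≡ 1 (mod 4), so (17/289) = +(289/17).
Reduce top mod 17: now compute (0/17).
Top reduces to 0: gcd > 1, so the symbol is 0.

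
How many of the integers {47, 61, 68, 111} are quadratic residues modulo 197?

2

(47/197) = +1 → QR.
(61/197) = +1 → QR.
(68/197) = -1 → non-residue.
(111/197) = -1 → non-residue.
Total quadratic residues among the 4: 2.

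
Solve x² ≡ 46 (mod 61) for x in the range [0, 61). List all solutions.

30, 31

61 ≡ 1 (mod 4), so we find a root by search.
Trying successive values, 30² = 900 ≡ 46 (mod 61). The other root is 61 − 30 = 31.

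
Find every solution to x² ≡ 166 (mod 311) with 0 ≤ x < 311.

Since 311 ≡ 3 (mod 4), a square root of 166 is 166^((311+1)/4) = 166^78 mod 311.
Repeated squaring: 166^2≡188, 166^4≡201, 166^8≡282, 166^16≡219, 166^32≡67, 166^64≡135 (mod 311).
166^78 = 166^(64+8+4+2) ≡ 192 (mod 311).
Check: 192² = 36864 ≡ 166 (mod 311). The two roots are 119 and 192.

119, 192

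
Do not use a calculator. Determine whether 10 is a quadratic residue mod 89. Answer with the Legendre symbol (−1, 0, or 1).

Pull out 2: since 89 ≡ 1 (mod 8), (2/89) = +1.
Reciprocity: 5 ≡ 1 and 89 ≡ 1 (mod 4), so (5/89) = +(89/5).
Reduce top mod 5: now compute (4/5).
Pull out 2^2: since 5 ≡ 5 (mod 8), (2/5) = -1, so (2/5)^2 = +1.
Reached (1/5) = 1. Collecting the sign flips along the way, the symbol is +1.

1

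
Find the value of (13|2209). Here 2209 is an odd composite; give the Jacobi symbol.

1

Reciprocity: 13 ≡ 1 and 2209 ≡ 1 (mod 4), so (13/2209) = +(2209/13).
Reduce top mod 13: now compute (12/13).
Pull out 2^2: since 13 ≡ 5 (mod 8), (2/13) = -1, so (2/13)^2 = +1.
Reciprocity: 3 ≡ 3 and 13 ≡ 1 (mod 4), so (3/13) = +(13/3).
Reduce top mod 3: now compute (1/3).
Reached (1/3) = 1. Collecting the sign flips along the way, the symbol is +1.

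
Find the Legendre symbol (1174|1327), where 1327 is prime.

-1

Pull out 2: since 1327 ≡ 7 (mod 8), (2/1327) = +1.
Reciprocity: 587 ≡ 3 and 1327 ≡ 3 (mod 4), so (587/1327) = −(1327/587).
Reduce top mod 587: now compute (153/587).
Reciprocity: 153 ≡ 1 and 587 ≡ 3 (mod 4), so (153/587) = +(587/153).
Reduce top mod 153: now compute (128/153).
Pull out 2^7: since 153 ≡ 1 (mod 8), (2/153) = +1, so (2/153)^7 = +1.
Reached (1/153) = 1. Collecting the sign flips along the way, the symbol is -1.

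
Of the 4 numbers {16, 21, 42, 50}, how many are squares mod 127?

(16/127) = +1 → QR.
(21/127) = +1 → QR.
(42/127) = +1 → QR.
(50/127) = +1 → QR.
Total quadratic residues among the 4: 4.

4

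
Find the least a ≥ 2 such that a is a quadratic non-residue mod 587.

(2/587) = −1, so 2 is the smallest positive non-residue mod 587.

2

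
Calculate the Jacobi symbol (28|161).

0

Pull out 2^2: since 161 ≡ 1 (mod 8), (2/161) = +1, so (2/161)^2 = +1.
Reciprocity: 7 ≡ 3 and 161 ≡ 1 (mod 4), so (7/161) = +(161/7).
Reduce top mod 7: now compute (0/7).
Top reduces to 0: gcd > 1, so the symbol is 0.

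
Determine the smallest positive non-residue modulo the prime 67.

(2/67) = −1, so 2 is the smallest positive non-residue mod 67.

2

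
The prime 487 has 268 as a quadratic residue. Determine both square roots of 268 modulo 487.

75, 412

Since 487 ≡ 3 (mod 4), a square root of 268 is 268^((487+1)/4) = 268^122 mod 487.
Repeated squaring: 268^2≡235, 268^4≡194, 268^8≡137, 268^16≡263, 268^32≡15, 268^64≡225 (mod 487).
268^122 = 268^(64+32+16+8+2) ≡ 412 (mod 487).
Check: 412² = 169744 ≡ 268 (mod 487). The two roots are 75 and 412.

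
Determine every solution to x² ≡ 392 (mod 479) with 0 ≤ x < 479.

Since 479 ≡ 3 (mod 4), a square root of 392 is 392^((479+1)/4) = 392^120 mod 479.
Repeated squaring: 392^2≡384, 392^4≡403, 392^8≡28, 392^16≡305, 392^32≡99, 392^64≡221 (mod 479).
392^120 = 392^(64+32+16+8) ≡ 256 (mod 479).
Check: 256² = 65536 ≡ 392 (mod 479). The two roots are 223 and 256.

223, 256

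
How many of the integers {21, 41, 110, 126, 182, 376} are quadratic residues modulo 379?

(21/379) = +1 → QR.
(41/379) = +1 → QR.
(110/379) = +1 → QR.
(126/379) = +1 → QR.
(182/379) = -1 → non-residue.
(376/379) = +1 → QR.
Total quadratic residues among the 6: 5.

5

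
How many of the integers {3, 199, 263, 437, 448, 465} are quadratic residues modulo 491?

5

(3/491) = +1 → QR.
(199/491) = +1 → QR.
(263/491) = +1 → QR.
(437/491) = +1 → QR.
(448/491) = -1 → non-residue.
(465/491) = +1 → QR.
Total quadratic residues among the 6: 5.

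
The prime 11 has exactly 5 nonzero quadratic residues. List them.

Square k = 1,…,5 (k and 11−k give the same square):
1²=1, 2²=4, 3²=9, 4²≡5, 5²≡3 (mod 11).
So the quadratic residues mod 11 are {1, 3, 4, 5, 9}.

1, 3, 4, 5, 9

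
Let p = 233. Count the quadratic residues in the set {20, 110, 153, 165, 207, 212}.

2

(20/233) = -1 → non-residue.
(110/233) = +1 → QR.
(153/233) = -1 → non-residue.
(165/233) = -1 → non-residue.
(207/233) = +1 → QR.
(212/233) = -1 → non-residue.
Total quadratic residues among the 6: 2.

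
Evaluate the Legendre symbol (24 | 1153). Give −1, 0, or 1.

1

Pull out 2^3: since 1153 ≡ 1 (mod 8), (2/1153) = +1, so (2/1153)^3 = +1.
Reciprocity: 3 ≡ 3 and 1153 ≡ 1 (mod 4), so (3/1153) = +(1153/3).
Reduce top mod 3: now compute (1/3).
Reached (1/3) = 1. Collecting the sign flips along the way, the symbol is +1.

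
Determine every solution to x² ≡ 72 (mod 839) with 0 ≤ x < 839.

Since 839 ≡ 3 (mod 4), a square root of 72 is 72^((839+1)/4) = 72^210 mod 839.
Repeated squaring: 72^2≡150, 72^4≡686, 72^8≡756, 72^16≡177, 72^32≡286, 72^64≡413, 72^128≡252 (mod 839).
72^210 = 72^(128+64+16+2) ≡ 665 (mod 839).
Check: 665² = 442225 ≡ 72 (mod 839). The two roots are 174 and 665.

174, 665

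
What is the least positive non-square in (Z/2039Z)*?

(2/2039) = +1, so 2 is a residue.
(3/2039) = +1, so 3 is a residue.
(4/2039) = +1, so 4 is a residue.
(5/2039) = +1, so 5 is a residue.
(6/2039) = +1, so 6 is a residue.
(7/2039) = −1, so 7 is the smallest positive non-residue mod 2039.

7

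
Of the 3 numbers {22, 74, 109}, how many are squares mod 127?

(22/127) = +1 → QR.
(74/127) = +1 → QR.
(109/127) = -1 → non-residue.
Total quadratic residues among the 3: 2.

2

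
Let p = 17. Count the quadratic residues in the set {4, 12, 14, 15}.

2

(4/17) = +1 → QR.
(12/17) = -1 → non-residue.
(14/17) = -1 → non-residue.
(15/17) = +1 → QR.
Total quadratic residues among the 4: 2.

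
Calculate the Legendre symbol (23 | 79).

Reciprocity: 23 ≡ 3 and 79 ≡ 3 (mod 4), so (23/79) = −(79/23).
Reduce top mod 23: now compute (10/23).
Pull out 2: since 23 ≡ 7 (mod 8), (2/23) = +1.
Reciprocity: 5 ≡ 1 and 23 ≡ 3 (mod 4), so (5/23) = +(23/5).
Reduce top mod 5: now compute (3/5).
Reciprocity: 3 ≡ 3 and 5 ≡ 1 (mod 4), so (3/5) = +(5/3).
Reduce top mod 3: now compute (2/3).
Pull out 2: since 3 ≡ 3 (mod 8), (2/3) = -1.
Reached (1/3) = 1. Collecting the sign flips along the way, the symbol is +1.

1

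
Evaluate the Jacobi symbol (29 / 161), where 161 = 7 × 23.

1

Reciprocity: 29 ≡ 1 and 161 ≡ 1 (mod 4), so (29/161) = +(161/29).
Reduce top mod 29: now compute (16/29).
Pull out 2^4: since 29 ≡ 5 (mod 8), (2/29) = -1, so (2/29)^4 = +1.
Reached (1/29) = 1. Collecting the sign flips along the way, the symbol is +1.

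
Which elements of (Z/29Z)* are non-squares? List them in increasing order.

Square k = 1,…,14 (k and 29−k give the same square):
1²=1, 2²=4, 3²=9, 4²=16, 5²=25, 6²≡7, 7²≡20, 8²≡6, 9²≡23, 10²≡13, 11²≡5, 12²≡28, 13²≡24, 14²≡22 (mod 29).
The residues are {1, 4, 5, 6, 7, 9, 13, 16, 20, 22, 23, 24, 25, 28}; the non-residues are the remaining 14 nonzero classes.

2,3,8,10,11,12,14,15,17,18,19,21,26,27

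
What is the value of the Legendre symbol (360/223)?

-1

Euler's criterion: (360/223) ≡ 137^111 (mod 223).
137^2 ≡ 37 (mod 223)
137^4 ≡ 31 (mod 223)
137^8 ≡ 69 (mod 223)
137^16 ≡ 78 (mod 223)
137^32 ≡ 63 (mod 223)
137^64 ≡ 178 (mod 223)
137^111 = 137^(64+32+8+4+2+1) ≡ 222 (mod 223).
Result is 222 ≡ −1, so (360/223) = −1.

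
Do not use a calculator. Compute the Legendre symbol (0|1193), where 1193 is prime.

Top reduces to 0: gcd > 1, so the symbol is 0.

0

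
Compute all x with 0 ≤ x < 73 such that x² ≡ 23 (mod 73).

73 ≡ 1 (mod 4), so we find a root by search.
Trying successive values, 13² = 169 ≡ 23 (mod 73). The other root is 73 − 13 = 60.

13, 60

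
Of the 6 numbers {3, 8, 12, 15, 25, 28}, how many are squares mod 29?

(3/29) = -1 → non-residue.
(8/29) = -1 → non-residue.
(12/29) = -1 → non-residue.
(15/29) = -1 → non-residue.
(25/29) = +1 → QR.
(28/29) = +1 → QR.
Total quadratic residues among the 6: 2.

2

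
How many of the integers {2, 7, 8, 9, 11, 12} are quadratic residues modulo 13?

2

(2/13) = -1 → non-residue.
(7/13) = -1 → non-residue.
(8/13) = -1 → non-residue.
(9/13) = +1 → QR.
(11/13) = -1 → non-residue.
(12/13) = +1 → QR.
Total quadratic residues among the 6: 2.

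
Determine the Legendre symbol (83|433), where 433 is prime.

Reciprocity: 83 ≡ 3 and 433 ≡ 1 (mod 4), so (83/433) = +(433/83).
Reduce top mod 83: now compute (18/83).
Pull out 2: since 83 ≡ 3 (mod 8), (2/83) = -1.
Reciprocity: 9 ≡ 1 and 83 ≡ 3 (mod 4), so (9/83) = +(83/9).
Reduce top mod 9: now compute (2/9).
Pull out 2: since 9 ≡ 1 (mod 8), (2/9) = +1.
Reached (1/9) = 1. Collecting the sign flips along the way, the symbol is -1.

-1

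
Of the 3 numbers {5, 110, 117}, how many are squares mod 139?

(5/139) = +1 → QR.
(110/139) = -1 → non-residue.
(117/139) = +1 → QR.
Total quadratic residues among the 3: 2.

2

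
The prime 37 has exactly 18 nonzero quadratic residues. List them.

1,3,4,7,9,10,11,12,16,21,25,26,27,28,30,33,34,36

Square k = 1,…,18 (k and 37−k give the same square):
1²=1, 2²=4, 3²=9, 4²=16, 5²=25, 6²=36, 7²≡12, 8²≡27, 9²≡7, 10²≡26, 11²≡10, 12²≡33, 13²≡21, 14²≡11, 15²≡3, 16²≡34, 17²≡30, 18²≡28 (mod 37).
So the quadratic residues mod 37 are {1, 3, 4, 7, 9, 10, 11, 12, 16, 21, 25, 26, 27, 28, 30, 33, 34, 36}.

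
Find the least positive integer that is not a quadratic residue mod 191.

7

(2/191) = +1, so 2 is a residue.
(3/191) = +1, so 3 is a residue.
(4/191) = +1, so 4 is a residue.
(5/191) = +1, so 5 is a residue.
(6/191) = +1, so 6 is a residue.
(7/191) = −1, so 7 is the smallest positive non-residue mod 191.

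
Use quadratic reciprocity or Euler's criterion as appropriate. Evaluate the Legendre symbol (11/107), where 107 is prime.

Reciprocity: 11 ≡ 3 and 107 ≡ 3 (mod 4), so (11/107) = −(107/11).
Reduce top mod 11: now compute (8/11).
Pull out 2^3: since 11 ≡ 3 (mod 8), (2/11) = -1, so (2/11)^3 = -1.
Reached (1/11) = 1. Collecting the sign flips along the way, the symbol is +1.

1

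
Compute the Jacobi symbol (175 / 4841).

Reciprocity: 175 ≡ 3 and 4841 ≡ 1 (mod 4), so (175/4841) = +(4841/175).
Reduce top mod 175: now compute (116/175).
Pull out 2^2: since 175 ≡ 7 (mod 8), (2/175) = +1, so (2/175)^2 = +1.
Reciprocity: 29 ≡ 1 and 175 ≡ 3 (mod 4), so (29/175) = +(175/29).
Reduce top mod 29: now compute (1/29).
Reached (1/29) = 1. Collecting the sign flips along the way, the symbol is +1.

1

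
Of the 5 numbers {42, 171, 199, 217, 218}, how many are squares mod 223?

(42/223) = -1 → non-residue.
(171/223) = +1 → QR.
(199/223) = +1 → QR.
(217/223) = +1 → QR.
(218/223) = +1 → QR.
Total quadratic residues among the 5: 4.

4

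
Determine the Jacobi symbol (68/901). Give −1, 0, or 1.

Pull out 2^2: since 901 ≡ 5 (mod 8), (2/901) = -1, so (2/901)^2 = +1.
Reciprocity: 17 ≡ 1 and 901 ≡ 1 (mod 4), so (17/901) = +(901/17).
Reduce top mod 17: now compute (0/17).
Top reduces to 0: gcd > 1, so the symbol is 0.

0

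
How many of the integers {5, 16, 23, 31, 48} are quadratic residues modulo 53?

1

(5/53) = -1 → non-residue.
(16/53) = +1 → QR.
(23/53) = -1 → non-residue.
(31/53) = -1 → non-residue.
(48/53) = -1 → non-residue.
Total quadratic residues among the 5: 1.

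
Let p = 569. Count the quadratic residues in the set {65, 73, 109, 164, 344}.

(65/569) = +1 → QR.
(73/569) = -1 → non-residue.
(109/569) = -1 → non-residue.
(164/569) = +1 → QR.
(344/569) = +1 → QR.
Total quadratic residues among the 5: 3.

3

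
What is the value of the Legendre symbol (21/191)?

-1

Euler's criterion: (21/191) ≡ 21^95 (mod 191).
21^2 ≡ 59 (mod 191)
21^4 ≡ 43 (mod 191)
21^8 ≡ 130 (mod 191)
21^16 ≡ 92 (mod 191)
21^32 ≡ 60 (mod 191)
21^64 ≡ 162 (mod 191)
21^95 = 21^(64+16+8+4+2+1) ≡ 190 (mod 191).
Result is 190 ≡ −1, so (21/191) = −1.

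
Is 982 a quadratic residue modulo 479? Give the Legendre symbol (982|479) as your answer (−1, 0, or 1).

First reduce: 982 ≡ 24 (mod 479).
Pull out 2^3: since 479 ≡ 7 (mod 8), (2/479) = +1, so (2/479)^3 = +1.
Reciprocity: 3 ≡ 3 and 479 ≡ 3 (mod 4), so (3/479) = −(479/3).
Reduce top mod 3: now compute (2/3).
Pull out 2: since 3 ≡ 3 (mod 8), (2/3) = -1.
Reached (1/3) = 1. Collecting the sign flips along the way, the symbol is +1.

1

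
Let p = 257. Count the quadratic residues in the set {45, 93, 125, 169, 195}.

2

(45/257) = -1 → non-residue.
(93/257) = -1 → non-residue.
(125/257) = -1 → non-residue.
(169/257) = +1 → QR.
(195/257) = +1 → QR.
Total quadratic residues among the 5: 2.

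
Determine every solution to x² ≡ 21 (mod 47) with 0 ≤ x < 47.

Since 47 ≡ 3 (mod 4), a square root of 21 is 21^((47+1)/4) = 21^12 mod 47.
Repeated squaring: 21^2≡18, 21^4≡42, 21^8≡25 (mod 47).
21^12 = 21^(8+4) ≡ 16 (mod 47).
Check: 16² = 256 ≡ 21 (mod 47). The two roots are 16 and 31.

16, 31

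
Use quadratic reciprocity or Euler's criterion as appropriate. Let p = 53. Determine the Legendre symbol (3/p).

-1

Reciprocity: 3 ≡ 3 and 53 ≡ 1 (mod 4), so (3/53) = +(53/3).
Reduce top mod 3: now compute (2/3).
Pull out 2: since 3 ≡ 3 (mod 8), (2/3) = -1.
Reached (1/3) = 1. Collecting the sign flips along the way, the symbol is -1.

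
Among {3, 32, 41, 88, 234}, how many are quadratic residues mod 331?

(3/331) = -1 → non-residue.
(32/331) = -1 → non-residue.
(41/331) = -1 → non-residue.
(88/331) = +1 → QR.
(234/331) = +1 → QR.
Total quadratic residues among the 5: 2.

2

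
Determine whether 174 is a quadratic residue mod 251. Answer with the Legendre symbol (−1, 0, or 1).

1

Pull out 2: since 251 ≡ 3 (mod 8), (2/251) = -1.
Reciprocity: 87 ≡ 3 and 251 ≡ 3 (mod 4), so (87/251) = −(251/87).
Reduce top mod 87: now compute (77/87).
Reciprocity: 77 ≡ 1 and 87 ≡ 3 (mod 4), so (77/87) = +(87/77).
Reduce top mod 77: now compute (10/77).
Pull out 2: since 77 ≡ 5 (mod 8), (2/77) = -1.
Reciprocity: 5 ≡ 1 and 77 ≡ 1 (mod 4), so (5/77) = +(77/5).
Reduce top mod 5: now compute (2/5).
Pull out 2: since 5 ≡ 5 (mod 8), (2/5) = -1.
Reached (1/5) = 1. Collecting the sign flips along the way, the symbol is +1.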